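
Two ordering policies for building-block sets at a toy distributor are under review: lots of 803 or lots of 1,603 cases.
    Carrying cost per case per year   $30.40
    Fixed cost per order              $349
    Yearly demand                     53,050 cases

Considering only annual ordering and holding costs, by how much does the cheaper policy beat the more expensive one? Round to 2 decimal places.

For each Q, cost = (D/Q)·S + (Q/2)·H.
TC(803) = (53,050/803)×349 + (803/2)×30.4 = $35,262.20
TC(1,603) = (53,050/1,603)×349 + (1,603/2)×30.4 = $35,915.48
Cheaper: Q = 803.  Difference = $653.27

$653.27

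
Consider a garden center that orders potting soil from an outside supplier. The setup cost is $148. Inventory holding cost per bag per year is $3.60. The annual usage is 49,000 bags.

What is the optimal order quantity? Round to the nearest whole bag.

Q* = √(2·D·S / H) = √(2·49,000·148 / 3.6) = √4,028,888.9 ≈ 2,007.21

2,007 bags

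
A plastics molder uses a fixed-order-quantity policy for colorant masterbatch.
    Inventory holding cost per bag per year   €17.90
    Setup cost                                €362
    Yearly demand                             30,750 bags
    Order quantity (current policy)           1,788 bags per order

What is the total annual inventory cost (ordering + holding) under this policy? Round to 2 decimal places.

€22,228.27

Ordering: D/Q × S = 30,750/1,788 × €362 = €6,225.67
Holding:  Q/2 × H = 1,788/2 × €17.9 = €16,002.60
Total = €6,225.67 + €16,002.60 = €22,228.27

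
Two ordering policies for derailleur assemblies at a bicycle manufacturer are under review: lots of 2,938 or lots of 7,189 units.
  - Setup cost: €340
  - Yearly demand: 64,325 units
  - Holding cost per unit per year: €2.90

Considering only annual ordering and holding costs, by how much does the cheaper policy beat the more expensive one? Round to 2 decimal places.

For each Q, cost = (D/Q)·S + (Q/2)·H.
TC(2,938) = (64,325/2,938)×340 + (2,938/2)×2.9 = €11,704.11
TC(7,189) = (64,325/7,189)×340 + (7,189/2)×2.9 = €13,466.27
Lots of 2,938 are cheaper by €1,762.16.

€1,762.16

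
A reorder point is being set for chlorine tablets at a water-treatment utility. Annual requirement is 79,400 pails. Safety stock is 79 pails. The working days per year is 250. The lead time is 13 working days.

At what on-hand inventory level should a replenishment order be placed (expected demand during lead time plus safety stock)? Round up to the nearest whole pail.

4,208 pails

Daily demand d = 79,400 / 250 = 317.600 pails/day
Demand during lead time = 317.600 × 13 = 4,128.80
Reorder point = 4,128.80 + 79 = 4,207.80 → round up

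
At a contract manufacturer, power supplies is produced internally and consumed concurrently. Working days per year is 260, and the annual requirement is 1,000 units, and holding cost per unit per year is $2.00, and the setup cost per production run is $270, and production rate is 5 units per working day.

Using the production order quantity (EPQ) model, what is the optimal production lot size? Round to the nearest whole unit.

Daily demand d = 1,000/260 = 3.846; p = 5; 1 − d/p = 0.23077
EPQ = √(2DS / (H(1 − d/p)))
    = √(2 × 1,000 × 270 / (2 × 0.23077)) ≈ 1,081.67

1,082 units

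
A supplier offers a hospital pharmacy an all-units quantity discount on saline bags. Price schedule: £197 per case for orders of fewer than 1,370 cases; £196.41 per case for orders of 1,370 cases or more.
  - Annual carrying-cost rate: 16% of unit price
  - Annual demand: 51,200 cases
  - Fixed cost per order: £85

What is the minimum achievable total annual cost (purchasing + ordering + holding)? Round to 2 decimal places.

H₁ = 16%×£197 = £31.5200;  H₂ = 16%×£196.41 = £31.4256
EOQ₁ = √(2×51,200×85/31.5200) = 525.49  (< 1,370, feasible at tier 1)
EOQ₂ = √(2×51,200×85/31.4256) = 526.28  (< 1,370 → use Q = 1,370 at tier-2 price)
TC(tier 1 (EOQ₁), Q≈525.5) = £10,102,963.52
TC(tier 2, Q≈1,370.0) = £10,080,895.18
Minimum at tier 2: £10,080,895.18

£10,080,895.18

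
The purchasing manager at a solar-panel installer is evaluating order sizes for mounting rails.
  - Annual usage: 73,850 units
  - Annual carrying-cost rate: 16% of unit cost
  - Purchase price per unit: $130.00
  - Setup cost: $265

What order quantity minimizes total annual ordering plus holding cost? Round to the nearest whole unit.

1,372 units

H = i·C = 0.16 × $130 = $20.8000 per unit-year
Q* = √(2·D·S / H) = √(2·73,850·265 / 20.8) = √1,881,754.8 ≈ 1,371.77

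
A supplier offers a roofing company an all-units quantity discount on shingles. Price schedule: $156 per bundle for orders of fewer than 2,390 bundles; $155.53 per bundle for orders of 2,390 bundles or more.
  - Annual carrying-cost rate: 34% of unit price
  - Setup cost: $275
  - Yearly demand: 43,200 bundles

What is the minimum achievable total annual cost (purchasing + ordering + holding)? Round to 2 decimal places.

$6,774,699.72

H₁ = 34%×$156 = $53.0400;  H₂ = 34%×$155.53 = $52.8802
EOQ₁ = √(2×43,200×275/53.0400) = 669.30  (< 2,390, feasible at tier 1)
EOQ₂ = √(2×43,200×275/52.8802) = 670.31  (< 2,390 → use Q = 2,390 at tier-2 price)
TC(tier 1 (EOQ₁), Q≈669.3) = $6,774,699.72
TC(tier 2, Q≈2,390.0) = $6,787,058.55
Minimum at tier 1 (EOQ₁): $6,774,699.72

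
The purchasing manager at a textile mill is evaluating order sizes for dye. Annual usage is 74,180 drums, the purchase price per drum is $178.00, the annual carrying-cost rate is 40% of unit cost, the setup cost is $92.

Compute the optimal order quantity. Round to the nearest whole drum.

438 drums

Carrying cost H = $178 × 40% = $71.2000/drum/yr
2DS/H = 2·74,180·92/71.2 = 191,701.12
EOQ = √191,701.12 ≈ 437.84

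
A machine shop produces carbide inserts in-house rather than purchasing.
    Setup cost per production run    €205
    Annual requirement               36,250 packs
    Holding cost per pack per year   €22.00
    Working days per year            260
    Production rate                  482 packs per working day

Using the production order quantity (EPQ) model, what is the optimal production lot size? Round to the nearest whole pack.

Daily demand d = 36,250/260 = 139.423; p = 482; 1 − d/p = 0.71074
EPQ = √(2DS / (H(1 − d/p)))
    = √(2 × 36,250 × 205 / (22 × 0.71074)) ≈ 974.94

975 packs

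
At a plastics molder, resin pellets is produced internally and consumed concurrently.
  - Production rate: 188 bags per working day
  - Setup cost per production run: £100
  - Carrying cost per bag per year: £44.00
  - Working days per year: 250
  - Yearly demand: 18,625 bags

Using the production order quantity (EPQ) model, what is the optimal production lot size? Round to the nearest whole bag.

374 bags

d = 18,625/250 = 74.5000 bags/day;  effective holding cost H(1 − d/p) = 44·(1 − 74.5000/188) = 26.56383
Q* = √(2DS / H_eff) = √(2·18,625·100 / 26.56383) ≈ 374.47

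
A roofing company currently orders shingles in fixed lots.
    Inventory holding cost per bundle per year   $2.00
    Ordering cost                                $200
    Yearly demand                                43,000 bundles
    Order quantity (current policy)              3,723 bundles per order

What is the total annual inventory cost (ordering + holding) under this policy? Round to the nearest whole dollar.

$6,033

Annual ordering cost = (D/Q)·S = (43,000/3,723) × 200 = $2,309.97
Annual holding cost  = (Q/2)·H = (3,723/2) × 2 = $3,723.00
Total = $2,309.97 + $3,723.00 = $6,032.97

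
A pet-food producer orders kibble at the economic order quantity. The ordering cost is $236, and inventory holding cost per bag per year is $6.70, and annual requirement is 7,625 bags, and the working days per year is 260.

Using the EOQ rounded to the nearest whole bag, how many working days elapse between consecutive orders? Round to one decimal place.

25.0 days

2DS/H = 2·7,625·236/6.7 = 537,164.18
EOQ = √537,164.18 ≈ 732.91 → Q = 733 bags
Days between orders = 260 / (D/Q) = 260 / 10.402 ≈ 24.994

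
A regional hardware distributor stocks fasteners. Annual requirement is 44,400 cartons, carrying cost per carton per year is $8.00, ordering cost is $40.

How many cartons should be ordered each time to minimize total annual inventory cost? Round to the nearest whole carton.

666 cartons

2DS/H = 2·44,400·40/8 = 444,000.00
EOQ = √444,000.00 ≈ 666.33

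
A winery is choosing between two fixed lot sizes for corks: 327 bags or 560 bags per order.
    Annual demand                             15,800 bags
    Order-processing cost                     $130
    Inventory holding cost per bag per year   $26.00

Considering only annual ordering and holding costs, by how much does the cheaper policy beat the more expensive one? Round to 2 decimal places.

$415.51

TC(Q) = (D/Q)S + (Q/2)H
TC(327) = (15,800/327)×130 + (327/2)×26 = $10,532.35
TC(560) = (15,800/560)×130 + (560/2)×26 = $10,947.86
Cheaper: Q = 327.  Difference = $415.51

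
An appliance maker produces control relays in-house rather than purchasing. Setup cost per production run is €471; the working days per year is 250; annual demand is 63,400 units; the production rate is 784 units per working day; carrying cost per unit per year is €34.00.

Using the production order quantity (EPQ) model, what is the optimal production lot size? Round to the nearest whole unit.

d = 63,400/250 = 253.6000 units/day;  effective holding cost H(1 − d/p) = 34·(1 − 253.6000/784) = 23.00204
Q* = √(2DS / H_eff) = √(2·63,400·471 / 23.00204) ≈ 1,611.34

1,611 units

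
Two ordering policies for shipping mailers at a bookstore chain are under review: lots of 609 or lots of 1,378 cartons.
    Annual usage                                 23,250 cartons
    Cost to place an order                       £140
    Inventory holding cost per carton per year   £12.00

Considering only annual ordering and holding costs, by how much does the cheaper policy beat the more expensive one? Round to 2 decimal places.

£1,631.29

Annual cost at Q: ordering D·S/Q plus holding Q·H/2.
TC(609) = (23,250/609)×140 + (609/2)×12 = £8,998.83
TC(1,378) = (23,250/1,378)×140 + (1,378/2)×12 = £10,630.12
Lots of 609 are cheaper by £1,631.29.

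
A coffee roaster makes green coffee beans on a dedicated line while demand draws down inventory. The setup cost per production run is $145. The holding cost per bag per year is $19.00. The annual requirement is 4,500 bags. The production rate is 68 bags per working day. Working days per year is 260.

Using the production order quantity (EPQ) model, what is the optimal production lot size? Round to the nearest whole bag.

304 bags

d = 4,500/260 = 17.3077 bags/day;  effective holding cost H(1 − d/p) = 19·(1 − 17.3077/68) = 14.16403
Q* = √(2DS / H_eff) = √(2·4,500·145 / 14.16403) ≈ 303.54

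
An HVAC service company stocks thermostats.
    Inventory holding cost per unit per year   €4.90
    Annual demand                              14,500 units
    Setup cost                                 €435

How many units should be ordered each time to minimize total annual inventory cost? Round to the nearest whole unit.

EOQ = √(2DS/H) = √(2 × 14,500 × 435 / 4.9)
    = √(2,574,489.80) ≈ 1,604.52

1,605 units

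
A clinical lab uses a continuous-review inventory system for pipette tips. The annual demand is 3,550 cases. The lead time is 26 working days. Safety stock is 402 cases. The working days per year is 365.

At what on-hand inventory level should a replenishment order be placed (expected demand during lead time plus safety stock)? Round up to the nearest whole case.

655 cases

Daily demand d = 3,550 / 365 = 9.726 cases/day
Demand during lead time = 9.726 × 26 = 252.88
Reorder point = 252.88 + 402 = 654.88 → round up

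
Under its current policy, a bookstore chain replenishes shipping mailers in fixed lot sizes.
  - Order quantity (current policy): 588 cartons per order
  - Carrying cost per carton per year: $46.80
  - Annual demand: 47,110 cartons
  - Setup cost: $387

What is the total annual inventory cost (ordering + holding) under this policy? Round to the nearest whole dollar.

$44,765

Annual ordering cost = (D/Q)·S = (47,110/588) × 387 = $31,006.07
Annual holding cost  = (Q/2)·H = (588/2) × 46.8 = $13,759.20
Total = $31,006.07 + $13,759.20 = $44,765.27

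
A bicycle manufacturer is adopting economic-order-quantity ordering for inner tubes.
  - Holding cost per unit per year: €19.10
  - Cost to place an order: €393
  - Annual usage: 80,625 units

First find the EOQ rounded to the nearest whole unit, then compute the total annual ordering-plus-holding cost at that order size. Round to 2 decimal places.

EOQ = √(2DS/H) = √(2 × 80,625 × 393 / 19.1)
    = √(3,317,866.49) ≈ 1,821.50 → Q = 1,822 units
Orders/yr = 80,625/1,822 = 44.251; ordering cost = 44.251 × €393 = €17,390.57
Average inventory = 1,822/2 = 911; holding cost = 911 × €19.1 = €17,400.10
Total = €17,390.57 + €17,400.10 = €34,790.67

€34,790.67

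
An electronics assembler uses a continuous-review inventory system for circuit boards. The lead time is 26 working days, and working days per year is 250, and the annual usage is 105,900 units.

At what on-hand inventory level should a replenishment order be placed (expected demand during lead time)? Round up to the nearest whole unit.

11,014 units

Daily demand d = 105,900 / 250 = 423.600 units/day
Demand during lead time = 423.600 × 26 = 11,013.60
Reorder point = 11,013.60 → round up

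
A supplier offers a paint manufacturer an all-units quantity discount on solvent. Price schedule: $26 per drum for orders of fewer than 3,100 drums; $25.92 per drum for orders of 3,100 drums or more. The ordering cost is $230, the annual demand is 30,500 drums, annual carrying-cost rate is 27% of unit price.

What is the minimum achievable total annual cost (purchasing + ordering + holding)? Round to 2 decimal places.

H₁ = 27%×$26 = $7.0200;  H₂ = 27%×$25.92 = $6.9984
EOQ₁ = √(2×30,500×230/7.0200) = 1,413.71  (< 3,100, feasible at tier 1)
EOQ₂ = √(2×30,500×230/6.9984) = 1,415.89  (< 3,100 → use Q = 3,100 at tier-2 price)
TC(tier 1 (EOQ₁), Q≈1,413.7) = $802,924.24
TC(tier 2, Q≈3,100.0) = $803,670.42
Minimum at tier 1 (EOQ₁): $802,924.24

$802,924.24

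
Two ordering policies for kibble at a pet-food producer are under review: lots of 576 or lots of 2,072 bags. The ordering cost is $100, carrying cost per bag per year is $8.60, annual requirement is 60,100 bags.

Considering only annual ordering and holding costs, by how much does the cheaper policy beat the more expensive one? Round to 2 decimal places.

$1,100.65

Annual cost at Q: ordering D·S/Q plus holding Q·H/2.
TC(576) = (60,100/576)×100 + (576/2)×8.6 = $12,910.83
TC(2,072) = (60,100/2,072)×100 + (2,072/2)×8.6 = $11,810.18
|ΔTC| = |$12,910.83 − $11,810.18| = $1,100.65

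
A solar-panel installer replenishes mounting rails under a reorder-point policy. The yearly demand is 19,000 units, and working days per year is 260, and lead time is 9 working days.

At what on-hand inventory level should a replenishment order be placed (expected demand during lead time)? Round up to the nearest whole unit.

Daily demand d = 19,000 / 260 = 73.077 units/day
Demand during lead time = 73.077 × 9 = 657.69
Reorder point = 657.69 → round up

658 units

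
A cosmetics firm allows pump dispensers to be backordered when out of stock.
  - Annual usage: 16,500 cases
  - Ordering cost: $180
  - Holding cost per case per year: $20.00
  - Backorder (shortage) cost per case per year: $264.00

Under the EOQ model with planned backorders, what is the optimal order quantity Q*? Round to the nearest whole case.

Basic EOQ = √(2·16,500·180/20) = 544.977
Backorder adjustment √((H+b)/b) = √((20+264)/264) = 1.0372
Q* = 544.977 × 1.0372 ≈ 565.24

565 cases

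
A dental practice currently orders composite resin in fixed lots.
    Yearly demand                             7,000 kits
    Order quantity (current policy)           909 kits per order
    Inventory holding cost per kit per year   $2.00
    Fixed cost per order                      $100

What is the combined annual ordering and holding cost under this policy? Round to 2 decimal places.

$1,679.08

Annual ordering cost = (D/Q)·S = (7,000/909) × 100 = $770.08
Annual holding cost  = (Q/2)·H = (909/2) × 2 = $909.00
Total = $770.08 + $909.00 = $1,679.08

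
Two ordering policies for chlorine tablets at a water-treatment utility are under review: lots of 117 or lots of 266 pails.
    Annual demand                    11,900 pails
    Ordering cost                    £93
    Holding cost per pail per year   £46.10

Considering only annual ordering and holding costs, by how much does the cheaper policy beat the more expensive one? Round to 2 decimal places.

TC(Q) = (D/Q)S + (Q/2)H
TC(117) = (11,900/117)×93 + (117/2)×46.1 = £12,155.82
TC(266) = (11,900/266)×93 + (266/2)×46.1 = £10,291.83
|ΔTC| = |£12,155.82 − £10,291.83| = £1,864.00

£1,864.00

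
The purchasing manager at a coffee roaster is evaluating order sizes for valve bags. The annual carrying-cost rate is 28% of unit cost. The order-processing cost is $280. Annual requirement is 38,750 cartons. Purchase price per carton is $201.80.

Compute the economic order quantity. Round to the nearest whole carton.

620 cartons

Holding cost per carton per year: H = 28% × $201.8 = $56.5040
EOQ = √(2DS/H) = √(2 × 38,750 × 280 / 56.504)
    = √(384,043.61) ≈ 619.71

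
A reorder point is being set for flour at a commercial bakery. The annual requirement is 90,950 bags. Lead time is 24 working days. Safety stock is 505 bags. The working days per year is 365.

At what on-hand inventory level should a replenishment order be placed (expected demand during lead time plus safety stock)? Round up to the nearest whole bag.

Daily demand d = 90,950 / 365 = 249.178 bags/day
Demand during lead time = 249.178 × 24 = 5,980.27
Reorder point = 5,980.27 + 505 = 6,485.27 → round up

6,486 bags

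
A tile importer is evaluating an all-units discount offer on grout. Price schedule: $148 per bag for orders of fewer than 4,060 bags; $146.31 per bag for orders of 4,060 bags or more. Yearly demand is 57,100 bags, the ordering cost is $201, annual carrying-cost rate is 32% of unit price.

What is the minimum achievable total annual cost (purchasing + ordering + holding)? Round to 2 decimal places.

H₁ = 32%×$148 = $47.3600;  H₂ = 32%×$146.31 = $46.8192
EOQ₁ = √(2×57,100×201/47.3600) = 696.19  (< 4,060, feasible at tier 1)
EOQ₂ = √(2×57,100×201/46.8192) = 700.20  (< 4,060 → use Q = 4,060 at tier-2 price)
TC(tier 1 (EOQ₁), Q≈696.2) = $8,483,771.37
TC(tier 2, Q≈4,060.0) = $8,452,170.85
Minimum at tier 2: $8,452,170.85

$8,452,170.85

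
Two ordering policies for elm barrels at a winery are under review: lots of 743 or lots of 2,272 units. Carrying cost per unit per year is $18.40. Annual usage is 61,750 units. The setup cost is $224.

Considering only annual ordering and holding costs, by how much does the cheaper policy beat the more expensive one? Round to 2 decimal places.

For each Q, cost = (D/Q)·S + (Q/2)·H.
TC(743) = (61,750/743)×224 + (743/2)×18.4 = $25,452.02
TC(2,272) = (61,750/2,272)×224 + (2,272/2)×18.4 = $26,990.43
Cheaper: Q = 743.  Difference = $1,538.41

$1,538.41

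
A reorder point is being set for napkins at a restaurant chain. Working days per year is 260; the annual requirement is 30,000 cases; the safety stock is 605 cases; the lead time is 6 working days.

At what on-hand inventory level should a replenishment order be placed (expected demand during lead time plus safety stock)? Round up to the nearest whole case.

Daily demand d = 30,000 / 260 = 115.385 cases/day
Demand during lead time = 115.385 × 6 = 692.31
Reorder point = 692.31 + 605 = 1,297.31 → round up

1,298 cases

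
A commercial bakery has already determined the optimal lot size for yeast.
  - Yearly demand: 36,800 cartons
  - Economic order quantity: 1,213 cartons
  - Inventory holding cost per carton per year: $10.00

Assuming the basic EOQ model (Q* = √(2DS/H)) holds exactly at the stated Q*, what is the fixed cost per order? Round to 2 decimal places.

EOQ relation: Q² = 2DS/H, so rearrange for the unknown.
S = Q²H / (2D) = 1,213² × 10 / (2 × 36,800) = 199.9143

$199.91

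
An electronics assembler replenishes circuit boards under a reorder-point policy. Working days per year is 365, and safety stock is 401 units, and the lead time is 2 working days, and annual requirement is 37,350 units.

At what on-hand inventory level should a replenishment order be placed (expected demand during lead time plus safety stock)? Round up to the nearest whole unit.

606 units

Daily demand d = 37,350 / 365 = 102.329 units/day
Demand during lead time = 102.329 × 2 = 204.66
Reorder point = 204.66 + 401 = 605.66 → round up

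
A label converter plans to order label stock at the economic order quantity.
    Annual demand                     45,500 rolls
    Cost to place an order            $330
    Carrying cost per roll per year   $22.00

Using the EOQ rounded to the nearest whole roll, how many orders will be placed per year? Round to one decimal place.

2DS/H = 2·45,500·330/22 = 1,365,000.00
EOQ = √1,365,000.00 ≈ 1,168.33 → Q = 1,168
N = D/Q = 45,500/1,168 ≈ 38.955 orders/yr

39.0 orders per year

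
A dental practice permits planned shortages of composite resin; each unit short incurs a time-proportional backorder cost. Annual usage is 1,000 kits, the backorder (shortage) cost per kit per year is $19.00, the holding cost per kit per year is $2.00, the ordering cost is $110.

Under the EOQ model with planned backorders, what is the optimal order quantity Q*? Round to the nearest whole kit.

Basic EOQ = √(2·1,000·110/2) = 331.662
Backorder adjustment √((H+b)/b) = √((2+19)/19) = 1.0513
Q* = 331.662 × 1.0513 ≈ 348.68

349 kits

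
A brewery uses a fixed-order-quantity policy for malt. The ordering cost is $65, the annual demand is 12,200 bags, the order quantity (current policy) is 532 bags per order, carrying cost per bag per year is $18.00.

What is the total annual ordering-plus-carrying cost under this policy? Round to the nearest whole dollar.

Annual ordering cost = (D/Q)·S = (12,200/532) × 65 = $1,490.60
Annual holding cost  = (Q/2)·H = (532/2) × 18 = $4,788.00
Total = $1,490.60 + $4,788.00 = $6,278.60

$6,279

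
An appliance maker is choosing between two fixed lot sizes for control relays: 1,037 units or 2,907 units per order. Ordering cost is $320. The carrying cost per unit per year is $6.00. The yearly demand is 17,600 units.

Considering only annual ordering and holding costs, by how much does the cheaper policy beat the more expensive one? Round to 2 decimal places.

For each Q, cost = (D/Q)·S + (Q/2)·H.
TC(1,037) = (17,600/1,037)×320 + (1,037/2)×6 = $8,542.05
TC(2,907) = (17,600/2,907)×320 + (2,907/2)×6 = $10,658.39
Cheaper: Q = 1,037.  Difference = $2,116.34

$2,116.34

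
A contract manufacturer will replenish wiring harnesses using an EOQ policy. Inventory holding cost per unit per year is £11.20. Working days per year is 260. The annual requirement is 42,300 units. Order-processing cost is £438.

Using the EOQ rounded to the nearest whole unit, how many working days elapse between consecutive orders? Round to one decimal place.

EOQ = √(2DS/H) = √(2 × 42,300 × 438 / 11.2)
    = √(3,308,464.29) ≈ 1,818.92 → Q = 1,819 units
T = Q/D × 260 days = 1,819/42,300 × 260 = 11.181 days

11.2 days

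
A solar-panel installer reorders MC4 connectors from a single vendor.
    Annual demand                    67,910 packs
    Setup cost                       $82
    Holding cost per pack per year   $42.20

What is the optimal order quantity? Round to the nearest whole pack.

514 packs

Q* = √(2·D·S / H) = √(2·67,910·82 / 42.2) = √263,915.6 ≈ 513.73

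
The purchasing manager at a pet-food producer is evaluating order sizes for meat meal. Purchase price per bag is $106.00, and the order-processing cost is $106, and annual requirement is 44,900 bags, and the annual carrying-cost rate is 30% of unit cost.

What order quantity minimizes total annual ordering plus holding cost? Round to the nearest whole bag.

547 bags

Carrying cost H = $106 × 30% = $31.8000/bag/yr
2DS/H = 2·44,900·106/31.8 = 299,333.33
EOQ = √299,333.33 ≈ 547.11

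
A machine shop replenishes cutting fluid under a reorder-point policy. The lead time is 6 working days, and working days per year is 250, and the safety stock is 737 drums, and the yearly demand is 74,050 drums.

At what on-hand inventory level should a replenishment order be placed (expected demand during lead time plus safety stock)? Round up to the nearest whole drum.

Daily demand d = 74,050 / 250 = 296.200 drums/day
Demand during lead time = 296.200 × 6 = 1,777.20
Reorder point = 1,777.20 + 737 = 2,514.20 → round up

2,515 drums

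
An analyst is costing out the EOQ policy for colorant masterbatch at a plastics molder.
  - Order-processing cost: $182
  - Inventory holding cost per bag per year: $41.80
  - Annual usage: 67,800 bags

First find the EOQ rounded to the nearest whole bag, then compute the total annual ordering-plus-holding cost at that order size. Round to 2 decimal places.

$32,118.39

Optimal lot size Q* = (2 × 67,800 × $182 / $41.8)^½ ≈ 768.38 → Q = 768 bags
Ordering: D/Q × S = 67,800/768 × $182 = $16,067.19
Holding:  Q/2 × H = 768/2 × $41.8 = $16,051.20
Total = $16,067.19 + $16,051.20 = $32,118.39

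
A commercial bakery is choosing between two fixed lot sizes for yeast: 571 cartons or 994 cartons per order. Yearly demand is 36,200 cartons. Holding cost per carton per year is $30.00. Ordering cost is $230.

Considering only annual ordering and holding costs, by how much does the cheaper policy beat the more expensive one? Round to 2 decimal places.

$139.82

TC(Q) = (D/Q)S + (Q/2)H
TC(571) = (36,200/571)×230 + (571/2)×30 = $23,146.44
TC(994) = (36,200/994)×230 + (994/2)×30 = $23,286.26
|ΔTC| = |$23,146.44 − $23,286.26| = $139.82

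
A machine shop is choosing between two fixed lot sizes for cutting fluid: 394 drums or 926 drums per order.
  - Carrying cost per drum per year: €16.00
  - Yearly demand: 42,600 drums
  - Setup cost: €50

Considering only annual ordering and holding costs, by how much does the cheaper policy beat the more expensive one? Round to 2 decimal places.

€1,150.12

For each Q, cost = (D/Q)·S + (Q/2)·H.
TC(394) = (42,600/394)×50 + (394/2)×16 = €8,558.09
TC(926) = (42,600/926)×50 + (926/2)×16 = €9,708.22
Cheaper: Q = 394.  Difference = €1,150.12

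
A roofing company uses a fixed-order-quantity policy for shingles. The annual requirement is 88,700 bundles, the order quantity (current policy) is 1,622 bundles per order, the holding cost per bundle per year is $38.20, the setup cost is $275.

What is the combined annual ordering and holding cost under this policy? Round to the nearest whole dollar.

$46,019

Orders/yr = 88,700/1,622 = 54.686; ordering cost = 54.686 × $275 = $15,038.53
Average inventory = 1,622/2 = 811; holding cost = 811 × $38.2 = $30,980.20
Total = $15,038.53 + $30,980.20 = $46,018.73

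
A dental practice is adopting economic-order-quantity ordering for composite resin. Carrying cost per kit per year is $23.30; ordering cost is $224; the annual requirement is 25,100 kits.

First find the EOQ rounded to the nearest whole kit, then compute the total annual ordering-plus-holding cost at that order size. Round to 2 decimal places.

$16,186.53

2DS/H = 2·25,100·224/23.3 = 482,609.44
EOQ = √482,609.44 ≈ 694.70 → Q = 695 kits
Orders/yr = 25,100/695 = 36.115; ordering cost = 36.115 × $224 = $8,089.78
Average inventory = 695/2 = 347.5; holding cost = 347.5 × $23.3 = $8,096.75
Total = $8,089.78 + $8,096.75 = $16,186.53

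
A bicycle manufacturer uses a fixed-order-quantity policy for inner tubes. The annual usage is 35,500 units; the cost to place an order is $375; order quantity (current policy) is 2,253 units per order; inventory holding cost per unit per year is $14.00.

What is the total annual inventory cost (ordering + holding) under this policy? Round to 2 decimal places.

$21,679.79

Annual ordering cost = (D/Q)·S = (35,500/2,253) × 375 = $5,908.79
Annual holding cost  = (Q/2)·H = (2,253/2) × 14 = $15,771.00
Total = $5,908.79 + $15,771.00 = $21,679.79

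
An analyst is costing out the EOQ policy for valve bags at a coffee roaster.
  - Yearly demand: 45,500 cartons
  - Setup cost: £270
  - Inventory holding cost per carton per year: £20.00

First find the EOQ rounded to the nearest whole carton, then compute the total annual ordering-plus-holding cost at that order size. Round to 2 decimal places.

£22,167.55

EOQ = √(2DS/H) = √(2 × 45,500 × 270 / 20)
    = √(1,228,500.00) ≈ 1,108.38 → Q = 1,108 cartons
Annual ordering cost = (D/Q)·S = (45,500/1,108) × 270 = £11,087.55
Annual holding cost  = (Q/2)·H = (1,108/2) × 20 = £11,080.00
Total = £11,087.55 + £11,080.00 = £22,167.55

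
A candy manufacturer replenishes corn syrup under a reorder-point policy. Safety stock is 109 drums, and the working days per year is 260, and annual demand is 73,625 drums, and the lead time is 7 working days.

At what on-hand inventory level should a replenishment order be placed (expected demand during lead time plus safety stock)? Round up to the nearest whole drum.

Daily demand d = 73,625 / 260 = 283.173 drums/day
Demand during lead time = 283.173 × 7 = 1,982.21
Reorder point = 1,982.21 + 109 = 2,091.21 → round up

2,092 drums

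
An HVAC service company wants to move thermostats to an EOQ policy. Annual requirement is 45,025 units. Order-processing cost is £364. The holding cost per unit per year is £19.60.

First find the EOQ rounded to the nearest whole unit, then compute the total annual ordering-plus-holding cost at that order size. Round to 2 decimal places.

Q* = √(2·D·S / H) = √(2·45,025·364 / 19.6) = √1,672,357.1 ≈ 1,293.20 → Q = 1,293 units
Orders/yr = 45,025/1,293 = 34.822; ordering cost = 34.822 × £364 = £12,675.25
Average inventory = 1,293/2 = 646.5; holding cost = 646.5 × £19.6 = £12,671.40
Total = £12,675.25 + £12,671.40 = £25,346.65

£25,346.65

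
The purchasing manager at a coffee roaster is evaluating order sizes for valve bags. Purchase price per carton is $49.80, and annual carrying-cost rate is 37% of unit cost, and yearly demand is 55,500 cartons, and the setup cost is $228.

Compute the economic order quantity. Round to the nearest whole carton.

1,172 cartons

Holding cost per carton per year: H = 37% × $49.8 = $18.4260
Optimal lot size Q* = (2 × 55,500 × $228 / $18.426)^½ ≈ 1,171.96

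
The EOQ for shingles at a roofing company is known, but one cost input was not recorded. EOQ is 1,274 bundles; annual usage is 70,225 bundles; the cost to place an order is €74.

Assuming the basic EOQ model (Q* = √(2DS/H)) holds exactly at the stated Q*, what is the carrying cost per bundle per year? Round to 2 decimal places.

€6.40

EOQ relation: Q² = 2DS/H, so rearrange for the unknown.
H = 2DS / Q² = 2 × 70,225 × 74 / 1,274² = 6.4035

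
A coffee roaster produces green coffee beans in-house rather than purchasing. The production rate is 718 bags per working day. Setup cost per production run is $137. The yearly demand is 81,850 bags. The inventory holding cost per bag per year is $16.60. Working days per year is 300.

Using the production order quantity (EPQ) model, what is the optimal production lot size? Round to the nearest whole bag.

1,476 bags

d = 81,850/300 = 272.8333 bags/day;  effective holding cost H(1 − d/p) = 16.6·(1 − 272.8333/718) = 10.29215
Q* = √(2DS / H_eff) = √(2·81,850·137 / 10.29215) ≈ 1,476.15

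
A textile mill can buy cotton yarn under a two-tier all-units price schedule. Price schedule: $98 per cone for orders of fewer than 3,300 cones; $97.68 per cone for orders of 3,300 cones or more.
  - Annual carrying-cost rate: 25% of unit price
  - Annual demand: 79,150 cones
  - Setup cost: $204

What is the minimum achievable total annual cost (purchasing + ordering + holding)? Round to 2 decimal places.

$7,776,557.91

H₁ = 25%×$98 = $24.5000;  H₂ = 25%×$97.68 = $24.4200
EOQ₁ = √(2×79,150×204/24.5000) = 1,148.08  (< 3,300, feasible at tier 1)
EOQ₂ = √(2×79,150×204/24.4200) = 1,149.96  (< 3,300 → use Q = 3,300 at tier-2 price)
TC(tier 1 (EOQ₁), Q≈1,148.1) = $7,784,827.98
TC(tier 2, Q≈3,300.0) = $7,776,557.91
Minimum at tier 2: $7,776,557.91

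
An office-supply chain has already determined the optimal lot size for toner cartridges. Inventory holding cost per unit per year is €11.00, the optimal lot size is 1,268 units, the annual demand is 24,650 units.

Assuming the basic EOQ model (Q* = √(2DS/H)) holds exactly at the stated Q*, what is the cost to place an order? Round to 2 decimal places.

€358.74

From Q* = √(2DS/H) ⇒ Q*² = 2DS/H.
S = Q²H / (2D) = 1,268² × 11 / (2 × 24,650) = 358.7437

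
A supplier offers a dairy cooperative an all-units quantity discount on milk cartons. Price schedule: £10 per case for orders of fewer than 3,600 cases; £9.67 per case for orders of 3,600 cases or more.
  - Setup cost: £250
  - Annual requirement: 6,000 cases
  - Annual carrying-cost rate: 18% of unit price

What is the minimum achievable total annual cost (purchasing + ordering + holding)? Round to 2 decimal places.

H₁ = 18%×£10 = £1.8000;  H₂ = 18%×£9.67 = £1.7406
EOQ₁ = √(2×6,000×250/1.8000) = 1,290.99  (< 3,600, feasible at tier 1)
EOQ₂ = √(2×6,000×250/1.7406) = 1,312.84  (< 3,600 → use Q = 3,600 at tier-2 price)
TC(tier 1 (EOQ₁), Q≈1,291.0) = £62,323.79
TC(tier 2, Q≈3,600.0) = £61,569.75
Minimum at tier 2: £61,569.75

£61,569.75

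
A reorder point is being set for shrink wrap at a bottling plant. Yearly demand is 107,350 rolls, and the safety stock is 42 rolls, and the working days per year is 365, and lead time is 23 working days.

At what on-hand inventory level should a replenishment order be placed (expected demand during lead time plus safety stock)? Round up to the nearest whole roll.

Daily demand d = 107,350 / 365 = 294.110 rolls/day
Demand during lead time = 294.110 × 23 = 6,764.52
Reorder point = 6,764.52 + 42 = 6,806.52 → round up

6,807 rolls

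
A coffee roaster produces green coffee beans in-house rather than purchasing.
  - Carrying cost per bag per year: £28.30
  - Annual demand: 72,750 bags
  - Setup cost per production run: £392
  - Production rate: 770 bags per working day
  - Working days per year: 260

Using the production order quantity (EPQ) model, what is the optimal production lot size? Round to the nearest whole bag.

1,779 bags

Daily demand d = 72,750/260 = 279.808; p = 770; 1 − d/p = 0.63661
EPQ = √(2DS / (H(1 − d/p)))
    = √(2 × 72,750 × 392 / (28.3 × 0.63661)) ≈ 1,779.28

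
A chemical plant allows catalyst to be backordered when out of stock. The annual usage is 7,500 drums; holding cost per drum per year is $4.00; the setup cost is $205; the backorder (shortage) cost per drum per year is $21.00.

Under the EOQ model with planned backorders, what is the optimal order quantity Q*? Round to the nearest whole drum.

957 drums

Basic EOQ = √(2·7,500·205/4) = 876.784
Backorder adjustment √((H+b)/b) = √((4+21)/21) = 1.0911
Q* = 876.784 × 1.0911 ≈ 956.65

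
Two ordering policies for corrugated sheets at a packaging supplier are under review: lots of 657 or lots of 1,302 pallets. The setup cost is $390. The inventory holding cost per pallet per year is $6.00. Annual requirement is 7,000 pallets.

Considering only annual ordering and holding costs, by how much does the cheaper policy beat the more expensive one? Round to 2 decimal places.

TC(Q) = (D/Q)S + (Q/2)H
TC(657) = (7,000/657)×390 + (657/2)×6 = $6,126.25
TC(1,302) = (7,000/1,302)×390 + (1,302/2)×6 = $6,002.77
Cheaper: Q = 1,302.  Difference = $123.48

$123.48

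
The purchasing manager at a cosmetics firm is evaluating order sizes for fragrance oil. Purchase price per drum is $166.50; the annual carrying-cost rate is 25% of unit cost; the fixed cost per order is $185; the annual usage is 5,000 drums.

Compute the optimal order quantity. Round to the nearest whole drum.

211 drums

Carrying cost H = $166.5 × 25% = $41.6250/drum/yr
Optimal lot size Q* = (2 × 5,000 × $185 / $41.625)^½ ≈ 210.82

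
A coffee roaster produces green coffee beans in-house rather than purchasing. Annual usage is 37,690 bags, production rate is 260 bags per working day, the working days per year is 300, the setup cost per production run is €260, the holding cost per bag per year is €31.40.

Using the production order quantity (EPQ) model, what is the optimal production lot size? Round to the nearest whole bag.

1,099 bags

Daily demand d = 37,690/300 = 125.633; p = 260; 1 − d/p = 0.51679
EPQ = √(2DS / (H(1 − d/p)))
    = √(2 × 37,690 × 260 / (31.4 × 0.51679)) ≈ 1,098.98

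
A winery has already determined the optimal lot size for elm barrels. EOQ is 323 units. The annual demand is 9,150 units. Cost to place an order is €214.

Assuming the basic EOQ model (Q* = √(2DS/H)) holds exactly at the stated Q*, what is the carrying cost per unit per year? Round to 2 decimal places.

€37.54

Since Q* = (2DS/H)^½, squaring gives Q*²·H = 2DS.
H = 2DS / Q² = 2 × 9,150 × 214 / 323² = 37.5370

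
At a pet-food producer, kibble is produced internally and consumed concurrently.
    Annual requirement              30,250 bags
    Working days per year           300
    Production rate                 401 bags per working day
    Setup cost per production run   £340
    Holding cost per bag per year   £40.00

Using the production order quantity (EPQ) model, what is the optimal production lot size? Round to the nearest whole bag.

Daily demand d = 30,250/300 = 100.833; p = 401; 1 − d/p = 0.74855
EPQ = √(2DS / (H(1 − d/p)))
    = √(2 × 30,250 × 340 / (40 × 0.74855)) ≈ 828.85

829 bags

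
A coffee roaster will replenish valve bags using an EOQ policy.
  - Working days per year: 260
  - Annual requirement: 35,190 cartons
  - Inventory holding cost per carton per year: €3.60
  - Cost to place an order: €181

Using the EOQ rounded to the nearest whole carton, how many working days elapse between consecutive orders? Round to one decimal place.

2DS/H = 2·35,190·181/3.6 = 3,538,550.00
EOQ = √3,538,550.00 ≈ 1,881.10 → Q = 1,881 cartons
T = Q/D × 260 days = 1,881/35,190 × 260 = 13.898 days

13.9 days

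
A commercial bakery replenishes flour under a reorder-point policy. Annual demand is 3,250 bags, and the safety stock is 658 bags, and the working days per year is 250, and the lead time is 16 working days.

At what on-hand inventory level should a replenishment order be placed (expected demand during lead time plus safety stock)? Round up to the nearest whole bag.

866 bags

Daily demand d = 3,250 / 250 = 13.000 bags/day
Demand during lead time = 13.000 × 16 = 208.00
Reorder point = 208.00 + 658 = 866.00 → round up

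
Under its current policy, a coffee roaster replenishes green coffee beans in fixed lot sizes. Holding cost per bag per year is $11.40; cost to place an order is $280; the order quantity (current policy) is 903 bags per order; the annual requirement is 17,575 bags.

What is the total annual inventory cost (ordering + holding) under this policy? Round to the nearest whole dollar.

Ordering: D/Q × S = 17,575/903 × $280 = $5,449.61
Holding:  Q/2 × H = 903/2 × $11.4 = $5,147.10
Total = $5,449.61 + $5,147.10 = $10,596.71

$10,597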